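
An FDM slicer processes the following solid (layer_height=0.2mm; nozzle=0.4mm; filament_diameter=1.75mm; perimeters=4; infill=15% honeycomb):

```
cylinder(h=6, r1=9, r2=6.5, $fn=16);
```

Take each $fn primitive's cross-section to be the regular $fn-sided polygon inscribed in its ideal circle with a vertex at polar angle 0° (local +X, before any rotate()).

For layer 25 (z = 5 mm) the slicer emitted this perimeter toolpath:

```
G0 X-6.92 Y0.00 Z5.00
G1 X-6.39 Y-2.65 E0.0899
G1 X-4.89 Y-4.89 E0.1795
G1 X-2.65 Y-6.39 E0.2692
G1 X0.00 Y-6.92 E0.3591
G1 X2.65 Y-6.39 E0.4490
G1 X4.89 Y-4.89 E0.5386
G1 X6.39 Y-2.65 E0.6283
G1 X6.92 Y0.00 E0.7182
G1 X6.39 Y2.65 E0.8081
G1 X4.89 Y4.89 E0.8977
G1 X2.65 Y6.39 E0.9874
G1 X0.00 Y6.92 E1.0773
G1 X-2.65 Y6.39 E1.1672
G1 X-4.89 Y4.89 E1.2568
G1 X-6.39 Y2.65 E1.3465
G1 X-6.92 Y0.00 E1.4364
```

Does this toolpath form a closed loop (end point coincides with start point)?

yes

Start point (G0): (-6.92, 0.00). End point (last G1): the path returns to the start — closed.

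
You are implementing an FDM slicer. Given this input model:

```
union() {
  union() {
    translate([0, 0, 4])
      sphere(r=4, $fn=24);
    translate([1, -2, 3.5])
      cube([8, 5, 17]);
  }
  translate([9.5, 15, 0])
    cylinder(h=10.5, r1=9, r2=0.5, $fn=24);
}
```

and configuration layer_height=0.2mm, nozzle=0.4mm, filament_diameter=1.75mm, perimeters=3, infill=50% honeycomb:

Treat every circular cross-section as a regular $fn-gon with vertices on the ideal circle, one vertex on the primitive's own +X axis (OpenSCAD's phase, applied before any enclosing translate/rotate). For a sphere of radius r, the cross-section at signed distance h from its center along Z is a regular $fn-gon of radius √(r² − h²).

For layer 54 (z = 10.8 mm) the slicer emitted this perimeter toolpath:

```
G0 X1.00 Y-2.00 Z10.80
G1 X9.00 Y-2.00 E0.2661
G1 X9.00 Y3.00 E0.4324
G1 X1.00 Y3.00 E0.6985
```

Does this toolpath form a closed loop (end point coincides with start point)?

Start point (G0): (1.00, -2.00). End point (last G1): the path does not return to the start — open.

no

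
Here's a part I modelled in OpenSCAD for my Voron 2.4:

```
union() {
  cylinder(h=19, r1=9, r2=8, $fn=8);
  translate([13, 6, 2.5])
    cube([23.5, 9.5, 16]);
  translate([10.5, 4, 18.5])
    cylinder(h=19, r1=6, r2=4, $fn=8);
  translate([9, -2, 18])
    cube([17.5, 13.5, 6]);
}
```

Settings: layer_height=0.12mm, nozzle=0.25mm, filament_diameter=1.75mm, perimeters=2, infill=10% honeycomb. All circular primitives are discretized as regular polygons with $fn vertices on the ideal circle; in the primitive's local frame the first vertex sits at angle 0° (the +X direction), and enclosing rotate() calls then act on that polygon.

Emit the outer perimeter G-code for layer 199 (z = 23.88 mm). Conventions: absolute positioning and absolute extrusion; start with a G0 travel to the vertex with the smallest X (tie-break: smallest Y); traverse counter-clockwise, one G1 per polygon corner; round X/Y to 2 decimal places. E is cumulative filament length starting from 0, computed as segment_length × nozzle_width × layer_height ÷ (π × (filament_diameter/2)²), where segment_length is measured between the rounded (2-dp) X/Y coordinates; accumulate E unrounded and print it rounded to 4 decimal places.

G0 X5.07 Y4.00 Z23.88
G1 X6.66 Y0.16 E0.0518
G1 X9.00 Y-0.81 E0.0834
G1 X9.00 Y-2.00 E0.0983
G1 X26.50 Y-2.00 E0.3165
G1 X26.50 Y11.50 E0.4849
G1 X9.00 Y11.50 E0.7032
G1 X9.00 Y8.81 E0.7367
G1 X6.66 Y7.84 E0.7683
G1 X5.07 Y4.00 E0.8202

At z = 23.88 mm: the cone is not intersected at this z (z outside [0, 19]); the cube at (13, 6) is not intersected at this z (z outside [2.5, 18.5]); the cone at (10.5, 4): at t=0.283 of its height the radius interpolates to r₁+(r₂−r₁)t = 5.434, giving a regular 8-gon of that circumradius; the cube at (9, -2) (footprint 17.5×13.5) is included at this height; Merging all regions: the regions partially overlap (shared area 57.12 mm²), so overlapping operands fuse into one piece — 1 connected region. The outline is a single polygon with 9 vertices. Extrusion per mm of travel: 0.25 × 0.12 / (π × 0.875²) = 0.012473. Accumulating E over each segment gives final E = 0.8202.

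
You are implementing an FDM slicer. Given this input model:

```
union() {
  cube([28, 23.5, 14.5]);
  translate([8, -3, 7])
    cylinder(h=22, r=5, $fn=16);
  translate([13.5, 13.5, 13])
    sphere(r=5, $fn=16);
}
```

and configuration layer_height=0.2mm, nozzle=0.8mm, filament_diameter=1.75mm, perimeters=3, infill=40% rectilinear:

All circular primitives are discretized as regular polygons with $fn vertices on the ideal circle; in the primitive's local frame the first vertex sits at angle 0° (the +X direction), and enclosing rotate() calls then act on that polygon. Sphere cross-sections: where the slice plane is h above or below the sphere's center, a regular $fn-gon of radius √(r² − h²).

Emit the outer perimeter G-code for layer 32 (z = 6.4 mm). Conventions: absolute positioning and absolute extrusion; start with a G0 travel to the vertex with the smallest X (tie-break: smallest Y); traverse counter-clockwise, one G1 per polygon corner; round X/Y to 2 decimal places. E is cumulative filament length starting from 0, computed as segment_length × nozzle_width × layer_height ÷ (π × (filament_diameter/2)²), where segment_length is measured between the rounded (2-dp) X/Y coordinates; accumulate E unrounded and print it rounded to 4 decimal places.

At z = 6.4 mm: the cube (footprint 28×23.5) is included at this height; the cylinder at (8, -3) is absent (z outside [7, 29]); the sphere at (13.5, 13.5) is not intersected at this z (|z−center|=6.600 > r=5); Merging all regions: only the 28×23.5 cube is present, so the union is just that shape — 1 connected region. The outline is a single polygon with 4 vertices. Extrusion per mm of travel: 0.8 × 0.2 / (π × 0.875²) = 0.066520. Accumulating E over each segment gives final E = 6.8516.

G0 X0.00 Y0.00 Z6.40
G1 X28.00 Y0.00 E1.8626
G1 X28.00 Y23.50 E3.4258
G1 X0.00 Y23.50 E5.2884
G1 X0.00 Y0.00 E6.8516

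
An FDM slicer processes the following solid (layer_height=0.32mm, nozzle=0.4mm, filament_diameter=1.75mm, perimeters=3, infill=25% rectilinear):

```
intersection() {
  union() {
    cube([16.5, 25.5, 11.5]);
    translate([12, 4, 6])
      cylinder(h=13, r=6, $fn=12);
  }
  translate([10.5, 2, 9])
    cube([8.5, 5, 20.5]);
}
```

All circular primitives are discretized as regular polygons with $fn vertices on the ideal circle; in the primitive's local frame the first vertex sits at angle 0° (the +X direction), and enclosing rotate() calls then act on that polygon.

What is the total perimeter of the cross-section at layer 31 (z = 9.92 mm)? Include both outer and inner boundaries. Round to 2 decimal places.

23.84 mm

At z = 9.92 mm: the 16.5×25.5 cube contributes its full rectangle (perimeter 84.00 mm); the r=6 cylinder at (12, 4) gives a regular 12-gon of circumradius 6 (constant along its height) (perimeter = 2·12·6.000·sin(180°/12) = 37.27 mm); Taking the union: the regions partially overlap (shared area 89.91 mm²), so the edge portions inside another operand are dropped and the merged outline is re-measured after clipping — boundary = 85.99 mm; the 8.5×5 cube at (10.5, 2) contributes its full rectangle (perimeter 27.00 mm); After intersecting: the 8.5×5 cube at (10.5, 2) partially overlaps the result so far; clipping to the common part keeps 35.76 mm² — boundary = 23.84 mm. Overall, the cross-section is a single solid region. Total boundary length (outer) = 23.84 mm.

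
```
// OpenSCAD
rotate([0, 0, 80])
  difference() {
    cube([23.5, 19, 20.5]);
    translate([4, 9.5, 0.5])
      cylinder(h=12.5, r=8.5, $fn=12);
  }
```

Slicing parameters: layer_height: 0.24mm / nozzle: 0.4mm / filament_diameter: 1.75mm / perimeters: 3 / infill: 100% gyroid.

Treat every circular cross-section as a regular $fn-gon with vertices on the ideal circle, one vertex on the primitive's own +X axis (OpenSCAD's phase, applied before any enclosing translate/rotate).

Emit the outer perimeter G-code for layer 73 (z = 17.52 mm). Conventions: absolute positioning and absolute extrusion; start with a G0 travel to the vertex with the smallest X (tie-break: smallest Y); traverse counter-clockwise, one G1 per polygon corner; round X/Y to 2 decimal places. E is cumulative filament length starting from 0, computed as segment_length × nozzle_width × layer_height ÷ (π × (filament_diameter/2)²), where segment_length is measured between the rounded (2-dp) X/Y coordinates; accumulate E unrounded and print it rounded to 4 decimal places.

At z = 17.52 mm: the cube (footprint 23.5×19) is included at this height; the cylinder at (4, 9.5) is absent (z outside [0.5, 13]); After the difference (first − rest): none of the subtracted shapes is present at this height, so the 23.5×19 cube is unchanged — 1 connected region; (whole slice rotated 80° about Z — lengths, areas and connectivity unchanged). The outline is a single polygon with 4 vertices. Extrusion per mm of travel: 0.4 × 0.24 / (π × 0.875²) = 0.039912. Accumulating E over each segment gives final E = 3.3922.

G0 X-18.71 Y3.30 Z17.52
G1 X0.00 Y0.00 E0.7583
G1 X4.08 Y23.14 E1.6961
G1 X-14.63 Y26.44 E2.4544
G1 X-18.71 Y3.30 E3.3922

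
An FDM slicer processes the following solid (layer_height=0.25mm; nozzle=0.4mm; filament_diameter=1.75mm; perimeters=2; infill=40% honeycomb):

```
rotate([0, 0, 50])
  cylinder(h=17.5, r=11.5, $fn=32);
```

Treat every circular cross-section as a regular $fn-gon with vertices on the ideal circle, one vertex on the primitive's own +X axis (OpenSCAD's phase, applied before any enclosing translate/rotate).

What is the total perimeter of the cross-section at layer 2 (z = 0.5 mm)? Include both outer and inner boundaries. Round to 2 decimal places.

At z = 0.5 mm: the cylinder: section is a regular 32-gon, circumradius r=11.5 (perimeter = 2·32·11.500·sin(180°/32) = 72.14 mm); (rotated 50° about Z; rotation is an isometry so areas/perimeters/island counts are preserved). Overall, the cross-section is a single solid region. Total boundary length (outer) = 72.14 mm.

72.14 mm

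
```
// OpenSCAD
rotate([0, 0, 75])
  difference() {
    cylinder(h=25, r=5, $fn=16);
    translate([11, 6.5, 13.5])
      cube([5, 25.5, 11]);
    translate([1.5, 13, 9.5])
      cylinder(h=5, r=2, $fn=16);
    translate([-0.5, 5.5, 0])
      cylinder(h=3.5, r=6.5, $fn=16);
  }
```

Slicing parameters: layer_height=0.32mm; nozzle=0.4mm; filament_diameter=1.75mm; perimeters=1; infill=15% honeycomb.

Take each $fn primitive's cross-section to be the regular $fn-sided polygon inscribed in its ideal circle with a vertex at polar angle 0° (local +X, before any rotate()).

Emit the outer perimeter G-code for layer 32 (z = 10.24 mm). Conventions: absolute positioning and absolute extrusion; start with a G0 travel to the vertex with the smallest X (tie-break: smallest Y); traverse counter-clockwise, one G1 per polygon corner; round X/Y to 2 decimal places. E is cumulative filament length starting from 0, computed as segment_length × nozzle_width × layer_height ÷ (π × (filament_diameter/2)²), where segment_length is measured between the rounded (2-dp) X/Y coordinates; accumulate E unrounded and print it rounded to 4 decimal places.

G0 X-4.96 Y-0.65 Z10.24
G1 X-4.33 Y-2.50 E0.1040
G1 X-3.04 Y-3.97 E0.2081
G1 X-1.29 Y-4.83 E0.3118
G1 X0.65 Y-4.96 E0.4153
G1 X2.50 Y-4.33 E0.5193
G1 X3.97 Y-3.04 E0.6234
G1 X4.83 Y-1.29 E0.7272
G1 X4.96 Y0.65 E0.8306
G1 X4.33 Y2.50 E0.9346
G1 X3.04 Y3.97 E1.0387
G1 X1.29 Y4.83 E1.1425
G1 X-0.65 Y4.96 E1.2460
G1 X-2.50 Y4.33 E1.3500
G1 X-3.97 Y3.04 E1.4540
G1 X-4.83 Y1.29 E1.5578
G1 X-4.96 Y-0.65 E1.6613

At z = 10.24 mm: the r=5 cylinder contributes a regular 16-gon of circumradius 5; the cube at (11, 6.5) is not intersected at this z (z outside [13.5, 24.5]); the r=2 cylinder at (1.5, 13) gives a regular 16-gon of circumradius 2 (constant along its height); the cylinder at (-0.5, 5.5) is not intersected at this z (z outside [0, 3.5]); Taking the first minus the rest: starting from the r=5 cylinder, the r=2 cylinder at (1.5, 13) misses the remaining region (no effect) — 1 connected region; (whole slice rotated 75° about Z — lengths, areas and connectivity unchanged). The outline is a single polygon with 16 vertices. Extrusion per mm of travel: 0.4 × 0.32 / (π × 0.875²) = 0.053216. Accumulating E over each segment gives final E = 1.6613.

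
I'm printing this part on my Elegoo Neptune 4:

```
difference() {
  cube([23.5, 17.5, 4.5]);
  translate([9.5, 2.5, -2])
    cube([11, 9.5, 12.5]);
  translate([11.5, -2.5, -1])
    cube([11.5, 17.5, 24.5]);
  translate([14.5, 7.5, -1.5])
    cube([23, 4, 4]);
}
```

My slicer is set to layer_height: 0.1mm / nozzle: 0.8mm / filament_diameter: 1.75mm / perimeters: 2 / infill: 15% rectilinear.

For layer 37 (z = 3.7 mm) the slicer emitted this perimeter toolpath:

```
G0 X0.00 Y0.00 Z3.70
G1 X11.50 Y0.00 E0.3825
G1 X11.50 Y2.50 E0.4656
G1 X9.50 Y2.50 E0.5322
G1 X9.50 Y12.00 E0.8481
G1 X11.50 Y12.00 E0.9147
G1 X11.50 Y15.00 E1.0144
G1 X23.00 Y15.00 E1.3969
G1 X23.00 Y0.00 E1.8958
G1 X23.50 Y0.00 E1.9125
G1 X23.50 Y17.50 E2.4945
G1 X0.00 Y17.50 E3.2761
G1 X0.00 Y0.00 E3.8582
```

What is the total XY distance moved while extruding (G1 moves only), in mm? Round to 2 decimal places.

116.00 mm

Sum the Euclidean lengths of each G1 segment: total = 116.00 mm.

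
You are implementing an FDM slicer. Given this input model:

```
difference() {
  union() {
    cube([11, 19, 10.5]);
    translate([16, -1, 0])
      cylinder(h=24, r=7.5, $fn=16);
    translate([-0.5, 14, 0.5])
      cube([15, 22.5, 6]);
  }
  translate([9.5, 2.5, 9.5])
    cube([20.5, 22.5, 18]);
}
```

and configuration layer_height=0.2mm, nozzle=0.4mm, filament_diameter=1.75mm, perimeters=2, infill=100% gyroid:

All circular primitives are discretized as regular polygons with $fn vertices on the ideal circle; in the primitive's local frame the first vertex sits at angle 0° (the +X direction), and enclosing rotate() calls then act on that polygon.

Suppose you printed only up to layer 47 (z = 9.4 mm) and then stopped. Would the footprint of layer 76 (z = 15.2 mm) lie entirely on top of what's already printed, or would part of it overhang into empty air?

entirely on top

Compare the two slices. At z = 9.4: the 11×19 cube contributes its full rectangle (area 209.00 mm²); the r=7.5 cylinder at (16, -1) gives a regular 16-gon of circumradius 7.5 (constant along its height) (area = (16/2)·7.500²·sin(360°/16) = 172.21 mm²); the cube at (-0.5, 14) is absent (z outside [0.5, 6.5]); Taking the union: the regions partially overlap — summed areas 381.21 mm² minus the doubly-counted overlap 6.70 mm² gives 374.51 mm² — area = 374.51 mm²; the cube at (9.5, 2.5) does not reach this height (z outside [9.5, 27.5]); Subtracting the remaining from the first: none of the subtracted shapes is present at this height, so that combined region is unchanged — area = 374.51 mm². At z = 15.2: the cube is absent (z outside [0, 10.5]); the r=7.5 cylinder at (16, -1) gives a regular 16-gon of circumradius 7.5 (constant along its height) (area = (16/2)·7.500²·sin(360°/16) = 172.21 mm²); the cube at (-0.5, 14) does not reach this height (z outside [0.5, 6.5]); Combining (union): only the r=7.5 cylinder at (16, -1) is present, so the union is just that shape — area = 172.21 mm²; the 20.5×22.5 cube at (9.5, 2.5) contributes its full rectangle (area 461.25 mm²); After the difference (first − rest): starting from that combined region (172.21 mm²), the 20.5×22.5 cube at (9.5, 2.5) partially overlaps it — only the 36.23 mm² overlap (of its 461.25 mm²) is removed, clipping the outline — area = 135.98 mm². Checking containment: the cross-section at z = 15.2 is a subset of the cross-section at z = 9.4.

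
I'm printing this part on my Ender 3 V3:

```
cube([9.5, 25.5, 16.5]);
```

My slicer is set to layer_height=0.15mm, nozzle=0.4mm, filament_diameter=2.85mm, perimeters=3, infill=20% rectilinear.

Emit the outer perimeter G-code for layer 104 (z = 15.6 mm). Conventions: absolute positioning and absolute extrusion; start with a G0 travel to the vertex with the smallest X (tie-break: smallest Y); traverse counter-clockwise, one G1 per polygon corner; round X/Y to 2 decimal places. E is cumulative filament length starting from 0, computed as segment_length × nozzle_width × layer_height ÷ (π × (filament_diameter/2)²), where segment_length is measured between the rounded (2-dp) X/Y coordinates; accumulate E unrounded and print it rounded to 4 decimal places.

At z = 15.6 mm: the cube is present — its section is the full 9.5×25.5 rectangle. The outline is a single polygon with 4 vertices. Extrusion per mm of travel: 0.4 × 0.15 / (π × 1.425²) = 0.009405. Accumulating E over each segment gives final E = 0.6584.

G0 X0.00 Y0.00 Z15.60
G1 X9.50 Y0.00 E0.0894
G1 X9.50 Y25.50 E0.3292
G1 X0.00 Y25.50 E0.4185
G1 X0.00 Y0.00 E0.6584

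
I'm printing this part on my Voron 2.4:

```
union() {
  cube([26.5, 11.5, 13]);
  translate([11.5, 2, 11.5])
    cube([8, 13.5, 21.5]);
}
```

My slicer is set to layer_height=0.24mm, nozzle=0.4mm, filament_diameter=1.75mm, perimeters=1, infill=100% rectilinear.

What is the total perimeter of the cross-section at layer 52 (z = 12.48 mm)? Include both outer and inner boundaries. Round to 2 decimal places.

At z = 12.48 mm: the 26.5×11.5 cube contributes its full rectangle (perimeter 76.00 mm); the cube at (11.5, 2) (footprint 8×13.5) is included at this height (perimeter 43.00 mm); Merging all regions: the regions partially overlap (shared area 76.00 mm²), so the edge portions inside another operand are dropped and the merged outline is re-measured after clipping — boundary = 84.00 mm. Overall, the cross-section is a single solid region. Total boundary length (outer) = 84.00 mm.

84.00 mm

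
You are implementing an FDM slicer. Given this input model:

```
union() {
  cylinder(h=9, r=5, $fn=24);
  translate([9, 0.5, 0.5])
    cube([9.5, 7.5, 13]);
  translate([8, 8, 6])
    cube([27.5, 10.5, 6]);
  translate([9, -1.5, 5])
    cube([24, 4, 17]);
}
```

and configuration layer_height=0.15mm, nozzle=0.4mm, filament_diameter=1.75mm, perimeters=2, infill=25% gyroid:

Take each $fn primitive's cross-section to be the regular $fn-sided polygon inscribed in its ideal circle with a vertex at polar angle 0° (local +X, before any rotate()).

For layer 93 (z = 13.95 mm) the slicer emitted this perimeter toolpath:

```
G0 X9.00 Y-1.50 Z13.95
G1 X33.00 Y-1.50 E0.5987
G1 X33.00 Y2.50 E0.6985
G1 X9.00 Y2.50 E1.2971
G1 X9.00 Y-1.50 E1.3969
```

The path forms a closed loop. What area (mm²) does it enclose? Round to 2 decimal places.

96.00 mm²

Apply the shoelace formula to the sequence of (X, Y) vertices; enclosed area = 96.00 mm².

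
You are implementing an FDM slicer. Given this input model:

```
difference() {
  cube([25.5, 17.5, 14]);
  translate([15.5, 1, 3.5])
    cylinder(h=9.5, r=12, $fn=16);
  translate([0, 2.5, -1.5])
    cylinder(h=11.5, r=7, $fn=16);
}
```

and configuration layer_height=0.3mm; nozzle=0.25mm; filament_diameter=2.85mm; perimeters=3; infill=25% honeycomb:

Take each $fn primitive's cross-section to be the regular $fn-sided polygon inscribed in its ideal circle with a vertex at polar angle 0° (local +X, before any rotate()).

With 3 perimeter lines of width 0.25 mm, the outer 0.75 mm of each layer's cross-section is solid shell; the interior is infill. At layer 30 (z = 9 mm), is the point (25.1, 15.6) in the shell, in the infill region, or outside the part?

shell

At z = 9 mm: the cube (footprint 25.5×17.5) is included at this height; the cylinder at (15.5, 1): section is a regular 16-gon, circumradius r=12; the cylinder at (0, 2.5): section is a regular 16-gon, circumradius r=7; After the difference (first − rest): starting from the 25.5×17.5 cube, the r=12 cylinder at (15.5, 1) partially overlaps it — only the 234.36 mm² overlap (of its 440.85 mm²) is removed, clipping the outline; the r=7 cylinder at (0, 2.5) partially overlaps it — only the 37.44 mm² overlap (of its 150.01 mm²) is removed, clipping the outline — 1 connected region. Overall, the cross-section is a single solid region. The nearest boundary edge runs (25.50, 17.50)→(25.50, 7.22); distance from the point to it = 0.40 mm. The point is inside the cross-section, 0.40 mm from the nearest boundary — within the 0.75 mm shell band (3 × 0.25).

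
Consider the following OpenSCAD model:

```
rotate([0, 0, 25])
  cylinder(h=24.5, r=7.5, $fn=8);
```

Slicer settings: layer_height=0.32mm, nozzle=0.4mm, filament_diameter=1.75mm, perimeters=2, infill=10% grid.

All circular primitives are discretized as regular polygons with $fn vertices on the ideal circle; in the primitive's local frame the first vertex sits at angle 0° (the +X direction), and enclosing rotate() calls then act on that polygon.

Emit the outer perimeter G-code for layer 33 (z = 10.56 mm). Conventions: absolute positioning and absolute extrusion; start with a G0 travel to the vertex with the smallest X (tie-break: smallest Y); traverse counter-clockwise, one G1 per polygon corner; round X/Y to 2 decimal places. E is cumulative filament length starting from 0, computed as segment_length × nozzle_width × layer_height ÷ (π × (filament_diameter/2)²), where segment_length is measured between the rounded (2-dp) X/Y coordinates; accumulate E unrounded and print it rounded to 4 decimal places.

G0 X-7.05 Y2.57 Z10.56
G1 X-6.80 Y-3.17 E0.3058
G1 X-2.57 Y-7.05 E0.6112
G1 X3.17 Y-6.80 E0.9170
G1 X7.05 Y-2.57 E1.2224
G1 X6.80 Y3.17 E1.5282
G1 X2.57 Y7.05 E1.8336
G1 X-3.17 Y6.80 E2.1394
G1 X-7.05 Y2.57 E2.4448

At z = 10.56 mm: the r=7.5 cylinder contributes a regular 8-gon of circumradius 7.5; (rotated 25° about Z; rotation is an isometry so areas/perimeters/island counts are preserved). The outline is a single polygon with 8 vertices. Extrusion per mm of travel: 0.4 × 0.32 / (π × 0.875²) = 0.053216. Accumulating E over each segment gives final E = 2.4448.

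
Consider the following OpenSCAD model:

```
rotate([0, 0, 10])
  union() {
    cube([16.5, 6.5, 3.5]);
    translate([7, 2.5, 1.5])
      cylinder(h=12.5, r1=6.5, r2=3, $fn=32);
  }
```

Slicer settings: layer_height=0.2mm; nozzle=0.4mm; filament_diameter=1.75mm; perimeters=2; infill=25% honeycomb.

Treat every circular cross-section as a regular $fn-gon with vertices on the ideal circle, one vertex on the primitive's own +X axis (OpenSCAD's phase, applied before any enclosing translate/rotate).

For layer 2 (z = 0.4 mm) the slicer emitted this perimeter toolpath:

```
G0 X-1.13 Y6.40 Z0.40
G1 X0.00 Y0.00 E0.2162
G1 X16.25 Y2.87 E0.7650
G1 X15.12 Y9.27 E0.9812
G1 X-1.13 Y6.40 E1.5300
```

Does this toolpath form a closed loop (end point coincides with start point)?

Start point (G0): (-1.13, 6.40). End point (last G1): the path returns to the start — closed.

yes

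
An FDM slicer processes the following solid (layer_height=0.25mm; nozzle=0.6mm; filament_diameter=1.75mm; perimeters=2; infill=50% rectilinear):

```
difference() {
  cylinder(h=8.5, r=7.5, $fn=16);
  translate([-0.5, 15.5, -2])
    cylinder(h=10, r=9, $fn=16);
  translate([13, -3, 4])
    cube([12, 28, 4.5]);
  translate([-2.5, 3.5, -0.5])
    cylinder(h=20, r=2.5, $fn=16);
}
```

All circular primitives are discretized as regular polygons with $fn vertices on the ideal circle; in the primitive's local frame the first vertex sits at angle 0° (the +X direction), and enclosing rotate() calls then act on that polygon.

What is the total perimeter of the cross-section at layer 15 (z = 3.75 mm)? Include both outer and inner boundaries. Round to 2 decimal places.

At z = 3.75 mm: the r=7.5 cylinder gives a regular 16-gon of circumradius 7.5 (constant along its height) (perimeter = 2·16·7.500·sin(180°/16) = 46.82 mm); the cylinder at (-0.5, 15.5): section is a regular 16-gon, circumradius r=9 (perimeter = 2·16·9.000·sin(180°/16) = 56.19 mm); the cube at (13, -3) is not intersected at this z (z outside [4, 8.5]); the r=2.5 cylinder at (-2.5, 3.5) contributes a regular 16-gon of circumradius 2.5 (perimeter = 2·16·2.500·sin(180°/16) = 15.61 mm); Subtracting the remaining from the first: starting from the r=7.5 cylinder, the r=9 cylinder at (-0.5, 15.5) partially overlaps it — only the 2.49 mm² overlap (of its 247.98 mm²) is removed, clipping the outline; the r=2.5 cylinder at (-2.5, 3.5) lies wholly inside it (removes its full 19.13 mm² and its 15.61 mm outline becomes a hole wall) — boundary (outer + 1 inner loop) = 62.43 mm. Overall, the cross-section is one region with 1 hole. Total boundary length (outer + inner) = 62.43 mm.

62.43 mm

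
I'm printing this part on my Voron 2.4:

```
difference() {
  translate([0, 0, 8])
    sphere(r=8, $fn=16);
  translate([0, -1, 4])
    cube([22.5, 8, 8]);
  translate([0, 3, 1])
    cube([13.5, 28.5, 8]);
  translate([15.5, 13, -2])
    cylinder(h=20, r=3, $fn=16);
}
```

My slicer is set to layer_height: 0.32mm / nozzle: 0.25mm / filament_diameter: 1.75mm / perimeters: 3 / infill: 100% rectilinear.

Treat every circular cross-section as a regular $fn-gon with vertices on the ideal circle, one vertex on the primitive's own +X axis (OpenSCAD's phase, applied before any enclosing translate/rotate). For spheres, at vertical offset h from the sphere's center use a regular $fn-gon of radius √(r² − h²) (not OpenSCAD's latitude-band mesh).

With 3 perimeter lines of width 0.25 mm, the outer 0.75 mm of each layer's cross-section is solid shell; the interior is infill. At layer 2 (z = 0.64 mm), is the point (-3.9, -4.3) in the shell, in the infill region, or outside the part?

At z = 0.64 mm: the sphere: section is a regular 16-gon, circumradius = √(r²−h²) = √(8²−7.36²) = 3.135; the cube at (0, -1) does not reach this height (z outside [4, 12]); the cube at (0, 3) is not intersected at this z (z outside [1, 9]); the r=3 cylinder at (15.5, 13) gives a regular 16-gon of circumradius 3 (constant along its height); Taking the first minus the rest: starting from the r=8 sphere, the r=3 cylinder at (15.5, 13) misses the remaining region (no effect) — 1 connected region. Overall, the cross-section is a single solid region. The nearest boundary edge runs (-1.20, -2.90)→(-2.22, -2.22); distance from the point to it = 2.68 mm. The point is not inside any of the regions above, so it lies outside the cross-section (2.68 mm from the nearest boundary).

outside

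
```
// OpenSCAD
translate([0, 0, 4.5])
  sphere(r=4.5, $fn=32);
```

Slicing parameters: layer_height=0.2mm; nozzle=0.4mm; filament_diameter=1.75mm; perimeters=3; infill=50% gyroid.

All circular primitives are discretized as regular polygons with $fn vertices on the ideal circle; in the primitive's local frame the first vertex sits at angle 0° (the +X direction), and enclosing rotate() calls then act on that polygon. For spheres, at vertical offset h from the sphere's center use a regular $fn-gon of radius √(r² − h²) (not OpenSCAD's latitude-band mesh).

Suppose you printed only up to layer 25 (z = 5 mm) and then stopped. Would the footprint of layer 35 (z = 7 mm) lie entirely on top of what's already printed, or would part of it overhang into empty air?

entirely on top

Compare the two slices. At z = 5: the r=4.5 sphere contributes a regular 32-gon of circumradius √(4.5²−0.5²) = 4.472 (area = (32/2)·4.472²·sin(360°/32) = 62.43 mm²). At z = 7: the r=4.5 sphere slices to a regular 32-gon of circumradius 3.742 (√(r²−h²) with h=2.5 from center) (area = (32/2)·3.742²·sin(360°/32) = 43.70 mm²). Checking containment: the cross-section at z = 7 is a subset of the cross-section at z = 5.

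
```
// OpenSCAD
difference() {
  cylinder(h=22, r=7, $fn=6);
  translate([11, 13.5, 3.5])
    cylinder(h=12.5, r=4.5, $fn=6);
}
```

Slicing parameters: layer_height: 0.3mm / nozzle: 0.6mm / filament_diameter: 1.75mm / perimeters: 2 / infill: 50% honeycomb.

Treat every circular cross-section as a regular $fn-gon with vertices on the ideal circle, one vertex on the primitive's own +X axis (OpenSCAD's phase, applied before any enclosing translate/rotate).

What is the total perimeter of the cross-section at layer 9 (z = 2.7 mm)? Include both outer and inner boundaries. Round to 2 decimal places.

At z = 2.7 mm: the r=7 cylinder gives a regular 6-gon of circumradius 7 (constant along its height) (perimeter = 2·6·7.000·sin(180°/6) = 42.00 mm); the cylinder at (11, 13.5) is not intersected at this z (z outside [3.5, 16]); Taking the first minus the rest: none of the subtracted shapes is present at this height, so the r=7 cylinder is unchanged — boundary = 42.00 mm. Overall, the cross-section is a single solid region. Total boundary length (outer) = 42.00 mm.

42.00 mm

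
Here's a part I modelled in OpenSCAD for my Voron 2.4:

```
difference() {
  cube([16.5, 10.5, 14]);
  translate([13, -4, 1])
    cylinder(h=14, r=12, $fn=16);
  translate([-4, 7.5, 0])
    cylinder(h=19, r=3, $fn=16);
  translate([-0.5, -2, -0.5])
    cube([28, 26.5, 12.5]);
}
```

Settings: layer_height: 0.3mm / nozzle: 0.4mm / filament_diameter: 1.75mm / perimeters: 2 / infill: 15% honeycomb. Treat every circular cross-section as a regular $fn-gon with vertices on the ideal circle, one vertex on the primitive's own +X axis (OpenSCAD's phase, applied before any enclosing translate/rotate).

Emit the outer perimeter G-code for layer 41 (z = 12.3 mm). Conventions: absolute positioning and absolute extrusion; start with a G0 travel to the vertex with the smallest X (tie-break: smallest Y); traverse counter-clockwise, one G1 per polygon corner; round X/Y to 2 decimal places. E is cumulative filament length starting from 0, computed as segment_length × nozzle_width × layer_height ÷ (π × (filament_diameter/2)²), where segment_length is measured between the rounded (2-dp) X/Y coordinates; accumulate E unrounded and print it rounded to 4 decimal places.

At z = 12.3 mm: the cube is present — its section is the full 16.5×10.5 rectangle; the r=12 cylinder at (13, -4) gives a regular 16-gon of circumradius 12 (constant along its height); the r=3 cylinder at (-4, 7.5) contributes a regular 16-gon of circumradius 3; the cube at (-0.5, -2) does not reach this height (z outside [-0.5, 12]); Taking the first minus the rest: starting from the 16.5×10.5 cube, the r=12 cylinder at (13, -4) partially overlaps it — only the 90.59 mm² overlap (of its 440.85 mm²) is removed, clipping the outline; the r=3 cylinder at (-4, 7.5) misses the remaining region (no effect) — 1 connected region. The outline is a single polygon with 9 vertices. Extrusion per mm of travel: 0.4 × 0.3 / (π × 0.875²) = 0.049890. Accumulating E over each segment gives final E = 2.5056.

G0 X0.00 Y0.00 Z12.30
G1 X1.80 Y0.00 E0.0898
G1 X1.91 Y0.59 E0.1197
G1 X4.51 Y4.49 E0.3536
G1 X8.41 Y7.09 E0.5874
G1 X13.00 Y8.00 E0.8209
G1 X16.50 Y7.30 E0.9990
G1 X16.50 Y10.50 E1.1586
G1 X0.00 Y10.50 E1.9818
G1 X0.00 Y0.00 E2.5056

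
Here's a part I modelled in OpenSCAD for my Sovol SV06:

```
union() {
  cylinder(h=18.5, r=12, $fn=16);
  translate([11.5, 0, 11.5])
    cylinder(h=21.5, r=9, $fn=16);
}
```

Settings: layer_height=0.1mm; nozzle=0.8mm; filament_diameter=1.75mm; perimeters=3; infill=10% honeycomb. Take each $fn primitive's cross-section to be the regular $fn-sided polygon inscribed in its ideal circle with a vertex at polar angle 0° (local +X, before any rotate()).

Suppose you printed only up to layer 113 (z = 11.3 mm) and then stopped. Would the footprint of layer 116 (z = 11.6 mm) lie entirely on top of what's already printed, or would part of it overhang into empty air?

Compare the two slices. At z = 11.3: the r=12 cylinder contributes a regular 16-gon of circumradius 12 (area = (16/2)·12.000²·sin(360°/16) = 440.85 mm²); the cylinder at (11.5, 0) does not reach this height (z outside [11.5, 33]); Taking the union: only the r=12 cylinder is present, so the union is just that shape — area = 440.85 mm². At z = 11.6: the r=12 cylinder gives a regular 16-gon of circumradius 12 (constant along its height) (area = (16/2)·12.000²·sin(360°/16) = 440.85 mm²); the r=9 cylinder at (11.5, 0) gives a regular 16-gon of circumradius 9 (constant along its height) (area = (16/2)·9.000²·sin(360°/16) = 247.98 mm²); Merging all regions: the regions partially overlap — summed areas 688.83 mm² minus the doubly-counted overlap 109.74 mm² gives 579.09 mm² — area = 579.09 mm². Checking containment: at z = 11.6 the cross-section extends beyond the z = 11.3 cross-section by about 138.24 mm².

part overhangs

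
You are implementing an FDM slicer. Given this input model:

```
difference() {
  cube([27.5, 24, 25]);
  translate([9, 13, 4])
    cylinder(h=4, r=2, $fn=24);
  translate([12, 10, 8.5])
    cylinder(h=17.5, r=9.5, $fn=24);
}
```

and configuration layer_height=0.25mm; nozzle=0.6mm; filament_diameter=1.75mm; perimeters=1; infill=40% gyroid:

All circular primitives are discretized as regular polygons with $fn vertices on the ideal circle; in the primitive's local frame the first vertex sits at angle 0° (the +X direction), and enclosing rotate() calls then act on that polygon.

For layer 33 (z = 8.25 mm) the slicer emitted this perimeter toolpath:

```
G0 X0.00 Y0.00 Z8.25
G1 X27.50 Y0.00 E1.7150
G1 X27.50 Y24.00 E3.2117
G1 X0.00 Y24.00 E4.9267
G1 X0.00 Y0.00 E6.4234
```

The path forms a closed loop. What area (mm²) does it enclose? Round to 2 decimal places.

Apply the shoelace formula to the sequence of (X, Y) vertices; enclosed area = 660.00 mm².

660.00 mm²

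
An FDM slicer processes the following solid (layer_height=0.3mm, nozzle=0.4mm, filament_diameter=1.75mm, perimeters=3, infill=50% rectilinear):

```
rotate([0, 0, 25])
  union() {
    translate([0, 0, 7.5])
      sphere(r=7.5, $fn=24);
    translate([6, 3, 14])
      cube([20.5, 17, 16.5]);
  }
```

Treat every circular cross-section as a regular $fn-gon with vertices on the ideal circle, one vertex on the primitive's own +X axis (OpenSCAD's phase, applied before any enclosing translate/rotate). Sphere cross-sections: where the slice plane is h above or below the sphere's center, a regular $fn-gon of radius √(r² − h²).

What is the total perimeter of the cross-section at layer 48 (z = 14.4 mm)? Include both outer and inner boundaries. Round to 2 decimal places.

At z = 14.4 mm: the r=7.5 sphere contributes a regular 24-gon of circumradius √(7.5²−6.9²) = 2.939 (perimeter = 2·24·2.939·sin(180°/24) = 18.42 mm); the 20.5×17 cube at (6, 3) contributes its full rectangle (perimeter 75.00 mm); Taking the union: the 2 present regions are separate (no shared area or edge), so areas and boundary lengths simply add and each stays a separate island — boundary = 93.42 mm; (whole slice rotated 25° about Z — lengths, areas and connectivity unchanged). Overall, the cross-section has 2 separate islands. Total boundary length (outer) = 93.42 mm.

93.42 mm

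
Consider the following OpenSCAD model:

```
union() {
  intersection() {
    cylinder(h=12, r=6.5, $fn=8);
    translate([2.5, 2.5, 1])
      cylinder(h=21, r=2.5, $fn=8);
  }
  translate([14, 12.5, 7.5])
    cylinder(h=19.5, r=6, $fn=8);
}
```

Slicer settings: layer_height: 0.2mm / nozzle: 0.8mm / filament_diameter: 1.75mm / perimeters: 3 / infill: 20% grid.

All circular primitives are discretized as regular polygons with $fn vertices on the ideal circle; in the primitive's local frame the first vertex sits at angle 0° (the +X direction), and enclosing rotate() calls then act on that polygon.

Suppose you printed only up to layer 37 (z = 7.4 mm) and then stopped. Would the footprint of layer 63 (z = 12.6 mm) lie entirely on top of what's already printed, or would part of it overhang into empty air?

Compare the two slices. At z = 7.4: the cylinder: section is a regular 8-gon, circumradius r=6.5 (area = (8/2)·6.500²·sin(360°/8) = 119.50 mm²); the r=2.5 cylinder at (2.5, 2.5) gives a regular 8-gon of circumradius 2.5 (constant along its height) (area = (8/2)·2.500²·sin(360°/8) = 17.68 mm²); Taking the intersection: the r=2.5 cylinder at (2.5, 2.5) lies inside the r=6.5 cylinder, so the common part is the r=2.5 cylinder at (2.5, 2.5) itself — area = 17.68 mm²; the cylinder at (14, 12.5) is not intersected at this z (z outside [7.5, 27]); Merging all regions: only that combined region is present, so the union is just that shape — area = 17.68 mm². At z = 12.6: the cylinder is not intersected at this z (z outside [0, 12]); the r=2.5 cylinder at (2.5, 2.5) gives a regular 8-gon of circumradius 2.5 (constant along its height) (area = (8/2)·2.500²·sin(360°/8) = 17.68 mm²); Taking the intersection: at least one operand is absent at this height, so nothing remains; the r=6 cylinder at (14, 12.5) gives a regular 8-gon of circumradius 6 (constant along its height) (area = (8/2)·6.000²·sin(360°/8) = 101.82 mm²); Combining (union): only the r=6 cylinder at (14, 12.5) is present, so the union is just that shape — area = 101.82 mm². Checking containment: at z = 12.6 the cross-section extends beyond the z = 7.4 cross-section by about 101.82 mm².

part overhangs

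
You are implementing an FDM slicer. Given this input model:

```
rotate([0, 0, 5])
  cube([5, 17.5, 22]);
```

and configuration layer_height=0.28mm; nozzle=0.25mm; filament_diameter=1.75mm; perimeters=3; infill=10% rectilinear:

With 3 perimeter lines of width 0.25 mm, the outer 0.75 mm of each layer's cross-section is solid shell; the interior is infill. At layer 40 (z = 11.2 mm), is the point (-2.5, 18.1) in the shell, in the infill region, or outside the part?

At z = 11.2 mm: the cube is present — its section is the full 5×17.5 rectangle; (whole slice rotated 5° about Z — lengths, areas and connectivity unchanged). Overall, the cross-section is a single solid region. Undo the 5° rotation: the query point maps to (-0.913, 18.249) in the un-rotated model frame. The nearest boundary edge runs (5.00, 17.50)→(0.00, 17.50); distance from the point to it = 1.18 mm. The point is not inside any of the regions above, so it lies outside the cross-section (1.18 mm from the nearest boundary).

outside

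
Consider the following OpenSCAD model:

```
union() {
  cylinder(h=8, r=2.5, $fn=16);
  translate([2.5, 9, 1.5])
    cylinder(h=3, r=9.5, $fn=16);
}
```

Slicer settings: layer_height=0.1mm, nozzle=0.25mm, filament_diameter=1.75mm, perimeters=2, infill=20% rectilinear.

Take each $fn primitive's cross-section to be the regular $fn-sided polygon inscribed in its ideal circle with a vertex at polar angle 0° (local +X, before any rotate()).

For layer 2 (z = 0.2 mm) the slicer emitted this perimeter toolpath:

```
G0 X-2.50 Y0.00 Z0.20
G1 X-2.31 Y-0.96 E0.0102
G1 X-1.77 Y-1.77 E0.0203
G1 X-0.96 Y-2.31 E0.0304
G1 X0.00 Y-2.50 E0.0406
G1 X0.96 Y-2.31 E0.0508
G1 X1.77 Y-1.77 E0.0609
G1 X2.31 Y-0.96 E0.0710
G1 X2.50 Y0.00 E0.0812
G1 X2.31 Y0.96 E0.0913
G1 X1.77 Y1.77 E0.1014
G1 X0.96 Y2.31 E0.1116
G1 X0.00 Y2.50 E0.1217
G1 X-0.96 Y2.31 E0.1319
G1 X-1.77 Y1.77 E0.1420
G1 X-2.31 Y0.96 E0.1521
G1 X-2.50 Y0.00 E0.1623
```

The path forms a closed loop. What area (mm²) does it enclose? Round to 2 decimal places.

19.16 mm²

Apply the shoelace formula to the sequence of (X, Y) vertices; enclosed area = 19.16 mm².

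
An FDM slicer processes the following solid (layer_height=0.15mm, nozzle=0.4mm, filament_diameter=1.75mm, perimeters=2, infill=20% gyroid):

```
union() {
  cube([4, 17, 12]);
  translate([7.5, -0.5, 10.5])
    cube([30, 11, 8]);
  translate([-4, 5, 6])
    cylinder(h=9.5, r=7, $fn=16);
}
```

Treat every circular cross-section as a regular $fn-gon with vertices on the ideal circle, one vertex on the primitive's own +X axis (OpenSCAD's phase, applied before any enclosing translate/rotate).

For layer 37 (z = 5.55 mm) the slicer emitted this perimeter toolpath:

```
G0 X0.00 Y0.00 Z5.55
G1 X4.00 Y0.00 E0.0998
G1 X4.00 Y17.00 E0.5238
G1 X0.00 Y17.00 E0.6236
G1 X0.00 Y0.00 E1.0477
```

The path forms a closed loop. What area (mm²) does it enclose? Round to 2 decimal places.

68.00 mm²

Apply the shoelace formula to the sequence of (X, Y) vertices; enclosed area = 68.00 mm².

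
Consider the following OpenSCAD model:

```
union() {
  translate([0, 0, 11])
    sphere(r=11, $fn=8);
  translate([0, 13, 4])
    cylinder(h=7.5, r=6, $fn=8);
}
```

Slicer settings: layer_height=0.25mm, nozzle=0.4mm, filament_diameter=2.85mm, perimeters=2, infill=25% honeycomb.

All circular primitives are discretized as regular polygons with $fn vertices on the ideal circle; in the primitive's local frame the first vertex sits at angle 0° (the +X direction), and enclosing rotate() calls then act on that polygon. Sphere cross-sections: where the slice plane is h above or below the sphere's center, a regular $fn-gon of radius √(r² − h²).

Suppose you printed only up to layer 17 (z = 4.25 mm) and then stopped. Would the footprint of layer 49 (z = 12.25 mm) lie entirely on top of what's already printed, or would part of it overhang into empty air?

Compare the two slices. At z = 4.25: the sphere: section is a regular 8-gon, circumradius = √(r²−h²) = √(11²−6.75²) = 8.685 (area = (8/2)·8.685²·sin(360°/8) = 213.37 mm²); the r=6 cylinder at (0, 13) contributes a regular 8-gon of circumradius 6 (area = (8/2)·6.000²·sin(360°/8) = 101.82 mm²); Merging all regions: the regions partially overlap — summed areas 315.19 mm² minus the doubly-counted overlap 3.43 mm² gives 311.76 mm² — area = 311.76 mm². At z = 12.25: the r=11 sphere slices to a regular 8-gon of circumradius 10.929 (√(r²−h²) with h=1.25 from center) (area = (8/2)·10.929²·sin(360°/8) = 337.82 mm²); the cylinder at (0, 13) is not intersected at this z (z outside [4, 11.5]); Combining (union): only the r=11 sphere is present, so the union is just that shape — area = 337.82 mm². Checking containment: at z = 12.25 the cross-section extends beyond the z = 4.25 cross-section by about 109.39 mm².

part overhangs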